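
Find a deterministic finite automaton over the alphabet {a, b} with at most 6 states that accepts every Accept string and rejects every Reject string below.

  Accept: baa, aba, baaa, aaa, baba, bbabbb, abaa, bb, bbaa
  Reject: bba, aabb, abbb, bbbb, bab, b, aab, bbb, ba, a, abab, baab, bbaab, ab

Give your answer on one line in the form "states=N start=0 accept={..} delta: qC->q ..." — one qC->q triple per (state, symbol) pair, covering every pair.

Grow the machine one transition at a time. Run the examples from 0; the earliest place one falls off (shortest prefix, ties alphabetical) gets sent to the lowest-numbered state that keeps every Accept/Reject pair distinguishable — a pair clashes when both reach the same state with identical unread suffix — and to a fresh state only if none does.
a: 0a undefined. 0a->0: no, aba/ba meet in 0 with "ba" left. Open state 1: 0a->1.
b: 0b undefined. 0b->0: no, bbabbb/abbb meet in 1 with "bbb" left. 0b->1: no, aba/bba meet in 1 with "ba" left. Open state 2: 0b->2.
aa: 1a undefined. 1a->0: no, aaa/a meet in 1. 1a->1: no, aaa/a meet in 1. 1a->2: no, aaa/ba meet in 2 with "a" left. Open state 3: 1a->3.
ab: 1b undefined. 1b->0: no, aba/a meet in 1. 1b->1: ok.
ba: 2a undefined. 2a->0: no, baa/abbb meet in 1. 2a->1: ok.
bb: 2b undefined. 2b->0: no, bbabbb/bba meet in 1. 2b->1: no, baa/bba meet in 3. 2b->2: no, bbabbb/bba meet in 1. 2b->3: no, baaa/bba meet in 3 with "a" left. Open state 4: 2b->4.
aaa: 3a undefined. 3a->0: ok.
aab: 3b undefined. 3b->0: no, baaa/aab meet in 0. 3b->1: ok.
bba: 4a undefined. 4a->0: no, baaa/bba meet in 0. 4a->1: no, bbabbb/bba meet in 1. 4a->2: no, bbabbb/bbbb meet in 4 with "bb" left. 4a->3: no, baa/bba meet in 3. 4a->4: no, bb/bba meet in 4. Open state 5: 4a->5.
bbb: 4b undefined. 4b->0: no, baaa/bbb meet in 0. 4b->1: ok.
bbaa: 5a undefined. 5a->0: ok.
bbab: 5b undefined. 5b->0: ok.
All examples now run through 6 states with every (state, symbol) defined. Accept strings end in {0,3,4}, Reject strings end in {1,2,5}; accept={0,3,4}.

states=6 start=0 accept={0,3,4} delta: 0a->1 0b->2 1a->3 1b->1 2a->1 2b->4 3a->0 3b->1 4a->5 4b->1 5a->0 5b->0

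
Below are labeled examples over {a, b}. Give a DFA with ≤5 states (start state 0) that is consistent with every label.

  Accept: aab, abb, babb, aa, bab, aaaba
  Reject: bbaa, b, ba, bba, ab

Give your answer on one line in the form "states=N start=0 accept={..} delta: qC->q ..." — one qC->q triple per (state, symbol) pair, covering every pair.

State merging on the prefix tree: take the shortest (then alphabetical) example prefix whose next move is undefined and point that move at state 0, else 1, else 2, ...; a target is out if some Accept/Reject pair would then sit in one state with the same input left (inseparable). If every existing state is out, open a new one.
a: 0a undefined. 0a->0: no, aab/b meet in 0 with "b" left. Open state 1: 0a->1.
b: 0b undefined. 0b->0: no, aa/bbaa meet in 1 with "a" left. 0b->1: no, aa/ba meet in 1 with "a" left. Open state 2: 0b->2.
aa: 1a undefined. 1a->0: no, aab/b meet in 2. 1a->1: no, aab/ab meet in 1 with "b" left. 1a->2: no, aa/b meet in 2. Open state 3: 1a->3.
ab: 1b undefined. 1b->0: no, abb/b meet in 2. 1b->1: no, abb/ab meet in 1. 1b->2: ok.
ba: 2a undefined. 2a->0: no, bab/b meet in 2. 2a->1: no, bab/b meet in 2. 2a->2: ok.
bb: 2b undefined. 2b->0: no, babb/b meet in 2. 2b->1: no, babb/b meet in 2. 2b->2: no, abb/bbaa meet in 2. 2b->3: ok.
aaa: 3a undefined. 3a->0: no, aaaba/b meet in 2. 3a->1: no, abb/bbaa meet in 3. 3a->2: no, aaaba/bbaa meet in 2. 3a->3: no, abb/bbaa meet in 3. Open state 4: 3a->4.
aab: 3b undefined. 3b->0: ok.
aaab: 4b undefined. 4b->0: ok.
bbaa: 4a undefined. 4a->0: no, aab/bbaa meet in 0. 4a->1: no, aaaba/bbaa meet in 1. 4a->2: ok.
All examples now run through 5 states with every (state, symbol) defined. Accept strings end in {0,1,3}, Reject strings end in {2,4}; accept={0,1,3}.

states=5 start=0 accept={0,1,3} delta: 0a->1 0b->2 1a->3 1b->2 2a->2 2b->3 3a->4 3b->0 4a->2 4b->0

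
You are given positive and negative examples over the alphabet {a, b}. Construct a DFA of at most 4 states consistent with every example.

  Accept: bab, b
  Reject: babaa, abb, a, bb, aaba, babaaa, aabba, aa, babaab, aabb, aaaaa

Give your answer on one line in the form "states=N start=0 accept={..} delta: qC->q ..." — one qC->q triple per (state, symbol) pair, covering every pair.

Fold the examples into a partial DFA from state 0: repeatedly fix the first undefined (state, symbol) met by the shortest-then-alphabetical prefix, trying targets in increasing order and rejecting any under which an Accept and a Reject string meet in one state with the same remainder; add a state when all current targets are rejected. Accepting states are where Accept strings end.
a: 0a undefined. 0a->0: ok.
b: 0b undefined. 0b->0: no, bab/babaa meet in 0. Open state 1: 0b->1.
ba: 1a undefined. 1a->0: no, bab/babaab meet in 1. 1a->1: no, bab/abb meet in 1 with "b" left. Open state 2: 1a->2.
bb: 1b undefined. 1b->0: ok.
bab: 2b undefined. 2b->0: no, bab/babaa meet in 0. 2b->1: ok.
babaa: 2a undefined. 2a->0: no, bab/babaab meet in 1. 2a->1: no, bab/babaa meet in 1. 2a->2: no, bab/babaab meet in 1. Open state 3: 2a->3.
babaaa: 3a undefined. 3a->0: ok.
babaab: 3b undefined. 3b->0: ok.
All examples now run through 4 states with every (state, symbol) defined. Accept strings end in {1}, Reject strings end in {0,2,3}; accept={1}.

states=4 start=0 accept={1} delta: 0a->0 0b->1 1a->2 1b->0 2a->3 2b->1 3a->0 3b->0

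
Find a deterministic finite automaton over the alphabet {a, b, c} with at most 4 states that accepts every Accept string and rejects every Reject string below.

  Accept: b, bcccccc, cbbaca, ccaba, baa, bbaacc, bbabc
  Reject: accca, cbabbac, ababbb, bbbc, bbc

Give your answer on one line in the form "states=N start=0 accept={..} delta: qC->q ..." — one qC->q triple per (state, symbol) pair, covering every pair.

states=4 start=0 accept={1,3} delta: 0a->0 0b->1 0c->0 1a->1 1b->2 1c->1 2a->3 2b->2 2c->0 3a->1 3b->1 3c->2

Fold the examples into a partial DFA from state 0: repeatedly fix the first undefined (state, symbol) met by the shortest-then-alphabetical prefix, trying targets in increasing order and rejecting any under which an Accept and a Reject string meet in one state with the same remainder; add a state when all current targets are rejected. Accepting states are where Accept strings end.
a: 0a undefined. 0a->0: ok.
b: 0b undefined. 0b->0: no, b/ababbb meet in 0. Open state 1: 0b->1.
c: 0c undefined. 0c->0: ok.
ba: 1a undefined. 1a->0: no, ccaba/accca meet in 0. 1a->1: ok.
bb: 1b undefined. 1b->0: no, cbbaca/accca meet in 0. 1b->1: no, b/ababbb meet in 1. Open state 2: 1b->2.
bc: 1c undefined. 1c->0: no, bcccccc/accca meet in 0. 1c->1: ok.
bba: 2a undefined. 2a->0: no, cbbaca/accca meet in 0. 2a->1: no, bbabc/bbc meet in 2 with "c" left. 2a->2: no, bbabc/bbbc meet in 2 with "bc" left. Open state 3: 2a->3.
bbb: 2b undefined. 2b->0: no, b/ababbb meet in 1. 2b->1: no, b/cbabbac meet in 1. 2b->2: ok.
bbc: 2c undefined. 2c->0: ok.
bbaa: 3a undefined. 3a->0: no, bbaacc/accca meet in 0. 3a->1: ok.
bbab: 3b undefined. 3b->0: no, bbabc/accca meet in 0. 3b->1: ok.
cbbac: 3c undefined. 3c->0: no, cbbaca/accca meet in 0. 3c->1: no, b/cbabbac meet in 1. 3c->2: ok.
All examples now run through 4 states with every (state, symbol) defined. Accept strings end in {1,3}, Reject strings end in {0,2}; accept={1,3}.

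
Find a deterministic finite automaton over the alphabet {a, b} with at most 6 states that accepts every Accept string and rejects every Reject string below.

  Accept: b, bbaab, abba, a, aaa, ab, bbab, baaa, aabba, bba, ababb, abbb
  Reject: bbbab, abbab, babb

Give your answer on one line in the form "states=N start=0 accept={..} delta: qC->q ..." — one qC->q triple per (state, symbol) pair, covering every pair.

Grow the machine one transition at a time. Run the examples from 0; the earliest place one falls off (shortest prefix, ties alphabetical) gets sent to the lowest-numbered state that keeps every Accept/Reject pair distinguishable — a pair clashes when both reach the same state with identical unread suffix — and to a fresh state only if none does.
a: 0a undefined. 0a->0: no, bbab/abbab meet in 0 with "bbab" left. Open state 1: 0a->1.
b: 0b undefined. 0b->0: no, ab/bbbab meet in 1 with "b" left. 0b->1: ok.
aa: 1a undefined. 1a->0: no, ab/babb meet in 1 with "b" left. 1a->1: ok.
ab: 1b undefined. 1b->0: no, b/babb meet in 1. 1b->1: no, b/bbbab meet in 1. Open state 2: 1b->2.
aba: 2a undefined. 2a->0: ok.
abb: 2b undefined. 2b->0: no, bbaab/bbbab meet in 2. 2b->1: no, b/babb meet in 1. 2b->2: no, b/bbbab meet in 1. Open state 3: 2b->3.
abba: 3a undefined. 3a->0: no, b/bbbab meet in 1. 3a->1: no, bbaab/bbbab meet in 2. 3a->2: ok.
abbb: 3b undefined. 3b->0: ok.
All examples now run through 4 states with every (state, symbol) defined. Accept strings end in {0,1,2}, Reject strings end in {3}; accept={0,1,2}.

states=4 start=0 accept={0,1,2} delta: 0a->1 0b->1 1a->1 1b->2 2a->0 2b->3 3a->2 3b->0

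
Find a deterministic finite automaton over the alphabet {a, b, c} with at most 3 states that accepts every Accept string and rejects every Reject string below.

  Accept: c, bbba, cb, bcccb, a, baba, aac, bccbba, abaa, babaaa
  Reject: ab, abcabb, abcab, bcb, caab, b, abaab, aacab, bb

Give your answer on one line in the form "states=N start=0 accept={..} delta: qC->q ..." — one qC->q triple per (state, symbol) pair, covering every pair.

State merging on the prefix tree: take the shortest (then alphabetical) example prefix whose next move is undefined and point that move at state 0, else 1, else 2, ...; a target is out if some Accept/Reject pair would then sit in one state with the same input left (inseparable). If every existing state is out, open a new one.
a: 0a undefined. 0a->0: ok.
b: 0b undefined. 0b->0: no, bbba/ab meet in 0. Open state 1: 0b->1.
c: 0c undefined. 0c->0: no, cb/ab meet in 1. 0c->1: no, c/ab meet in 1. Open state 2: 0c->2.
ba: 1a undefined. 1a->0: ok.
bb: 1b undefined. 1b->0: no, bbba/bb meet in 0. 1b->1: ok.
bc: 1c undefined. 1c->0: ok.
ca: 2a undefined. 2a->0: ok.
cb: 2b undefined. 2b->0: ok.
bccc: 2c undefined. 2c->0: no, bcccb/ab meet in 1. 2c->1: no, bcccb/ab meet in 1. 2c->2: ok.
All examples now run through 3 states with every (state, symbol) defined. Accept strings end in {0,2}, Reject strings end in {1}; accept={0,2}.

states=3 start=0 accept={0,2} delta: 0a->0 0b->1 0c->2 1a->0 1b->1 1c->0 2a->0 2b->0 2c->2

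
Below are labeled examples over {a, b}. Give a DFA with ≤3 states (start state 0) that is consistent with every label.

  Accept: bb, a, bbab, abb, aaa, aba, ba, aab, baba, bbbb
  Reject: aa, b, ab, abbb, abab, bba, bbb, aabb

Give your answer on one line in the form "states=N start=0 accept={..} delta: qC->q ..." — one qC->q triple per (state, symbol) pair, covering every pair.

states=3 start=0 accept={0,1} delta: 0a->1 0b->2 1a->2 1b->2 2a->0 2b->1

Fold the examples into a partial DFA from state 0: repeatedly fix the first undefined (state, symbol) met by the shortest-then-alphabetical prefix, trying targets in increasing order and rejecting any under which an Accept and a Reject string meet in one state with the same remainder; add a state when all current targets are rejected. Accepting states are where Accept strings end.
a: 0a undefined. 0a->0: no, bb/aabb meet in 0 with "bb" left. Open state 1: 0a->1.
b: 0b undefined. 0b->0: no, bb/b meet in 0. 0b->1: no, bb/ab meet in 1 with "b" left. Open state 2: 0b->2.
aa: 1a undefined. 1a->0: no, bb/aabb meet in 2 with "b" left. 1a->1: no, a/aa meet in 1. 1a->2: ok.
ab: 1b undefined. 1b->0: no, bb/abbb meet in 2 with "b" left. 1b->1: no, bb/abab meet in 2 with "b" left. 1b->2: ok.
ba: 2a undefined. 2a->0: ok.
bb: 2b undefined. 2b->0: no, a/bba meet in 1. 2b->1: ok.
All examples now run through 3 states with every (state, symbol) defined. Accept strings end in {0,1}, Reject strings end in {2}; accept={0,1}.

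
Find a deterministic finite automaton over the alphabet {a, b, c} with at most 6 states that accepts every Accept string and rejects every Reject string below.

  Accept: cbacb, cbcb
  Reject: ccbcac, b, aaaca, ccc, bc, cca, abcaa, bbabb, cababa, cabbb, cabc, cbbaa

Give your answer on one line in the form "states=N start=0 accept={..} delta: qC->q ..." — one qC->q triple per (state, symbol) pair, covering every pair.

states=3 start=0 accept={2} delta: 0a->0 0b->0 0c->1 1a->0 1b->2 1c->0 2a->0 2b->0 2c->1

Grow the machine one transition at a time. Run the examples from 0; the earliest place one falls off (shortest prefix, ties alphabetical) gets sent to the lowest-numbered state that keeps every Accept/Reject pair distinguishable — a pair clashes when both reach the same state with identical unread suffix — and to a fresh state only if none does.
a: 0a undefined. 0a->0: ok.
b: 0b undefined. 0b->0: ok.
c: 0c undefined. 0c->0: no, cbacb/ccbcac meet in 0. Open state 1: 0c->1.
ca: 1a undefined. 1a->0: ok.
cb: 1b undefined. 1b->0: no, cbacb/b meet in 0. 1b->1: no, cbacb/bc meet in 1. Open state 2: 1b->2.
cc: 1c undefined. 1c->0: ok.
cba: 2a undefined. 2a->0: ok.
cbb: 2b undefined. 2b->0: ok.
cbc: 2c undefined. 2c->0: no, cbcb/b meet in 0. 2c->1: ok.
All examples now run through 3 states with every (state, symbol) defined. Accept strings end in {2}, Reject strings end in {0,1}; accept={2}.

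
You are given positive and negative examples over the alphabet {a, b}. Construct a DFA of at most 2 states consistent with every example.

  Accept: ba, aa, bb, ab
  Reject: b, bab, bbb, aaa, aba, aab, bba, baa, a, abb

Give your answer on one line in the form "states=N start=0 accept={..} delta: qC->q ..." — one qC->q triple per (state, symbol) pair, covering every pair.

Fold the examples into a partial DFA from state 0: repeatedly fix the first undefined (state, symbol) met by the shortest-then-alphabetical prefix, trying targets in increasing order and rejecting any under which an Accept and a Reject string meet in one state with the same remainder; add a state when all current targets are rejected. Accepting states are where Accept strings end.
a: 0a undefined. 0a->0: no, ba/aba meet in 0 with "ba" left. Open state 1: 0a->1.
b: 0b undefined. 0b->0: no, ba/bba meet in 1. 0b->1: ok.
aa: 1a undefined. 1a->0: ok.
ab: 1b undefined. 1b->0: ok.
All examples now run through 2 states with every (state, symbol) defined. Accept strings end in {0}, Reject strings end in {1}; accept={0}.

states=2 start=0 accept={0} delta: 0a->1 0b->1 1a->0 1b->0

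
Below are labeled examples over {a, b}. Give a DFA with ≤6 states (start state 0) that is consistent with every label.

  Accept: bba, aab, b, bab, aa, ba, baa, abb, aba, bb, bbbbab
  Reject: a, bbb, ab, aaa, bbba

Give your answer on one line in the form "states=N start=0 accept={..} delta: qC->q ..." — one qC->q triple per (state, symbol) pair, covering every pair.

Grow the machine one transition at a time. Run the examples from 0; the earliest place one falls off (shortest prefix, ties alphabetical) gets sent to the lowest-numbered state that keeps every Accept/Reject pair distinguishable — a pair clashes when both reach the same state with identical unread suffix — and to a fresh state only if none does.
a: 0a undefined. 0a->0: no, aab/ab meet in 0 with "b" left. Open state 1: 0a->1.
b: 0b undefined. 0b->0: no, bba/a meet in 1. 0b->1: no, b/a meet in 1. Open state 2: 0b->2.
aa: 1a undefined. 1a->0: ok.
ab: 1b undefined. 1b->0: no, aa/ab meet in 0. 1b->1: no, abb/a meet in 1. 1b->2: no, aab/ab meet in 2. Open state 3: 1b->3.
ba: 2a undefined. 2a->0: no, baa/a meet in 1. 2a->1: no, bab/ab meet in 3. 2a->2: ok.
bb: 2b undefined. 2b->0: no, bba/a meet in 1. 2b->1: no, bab/a meet in 1. 2b->2: no, bba/bbb meet in 2. 2b->3: no, bab/ab meet in 3. Open state 4: 2b->4.
aba: 3a undefined. 3a->0: ok.
abb: 3b undefined. 3b->0: ok.
bba: 4a undefined. 4a->0: ok.
bbb: 4b undefined. 4b->0: no, bba/bbb meet in 0. 4b->1: no, bba/bbba meet in 0. 4b->2: no, aab/bbb meet in 2. 4b->3: no, bba/bbba meet in 0. 4b->4: no, bba/bbba meet in 0. Open state 5: 4b->5.
bbba: 5a undefined. 5a->0: no, bba/bbba meet in 0. 5a->1: ok.
bbbb: 5b undefined. 5b->0: no, bbbbab/ab meet in 3. 5b->1: ok.
All examples now run through 6 states with every (state, symbol) defined. Accept strings end in {0,2,4}, Reject strings end in {1,3,5}; accept={0,2,4}.

states=6 start=0 accept={0,2,4} delta: 0a->1 0b->2 1a->0 1b->3 2a->2 2b->4 3a->0 3b->0 4a->0 4b->5 5a->1 5b->1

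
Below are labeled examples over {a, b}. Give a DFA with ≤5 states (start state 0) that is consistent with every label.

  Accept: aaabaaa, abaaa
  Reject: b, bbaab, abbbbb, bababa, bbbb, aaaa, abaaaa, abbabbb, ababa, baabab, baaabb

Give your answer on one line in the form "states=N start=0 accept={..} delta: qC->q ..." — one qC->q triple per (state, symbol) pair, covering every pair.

Grow the machine one transition at a time. Run the examples from 0; the earliest place one falls off (shortest prefix, ties alphabetical) gets sent to the lowest-numbered state that keeps every Accept/Reject pair distinguishable — a pair clashes when both reach the same state with identical unread suffix — and to a fresh state only if none does.
a: 0a undefined. 0a->0: ok.
b: 0b undefined. 0b->0: no, aaabaaa/b meet in 0. Open state 1: 0b->1.
ba: 1a undefined. 1a->0: no, aaabaaa/bababa meet in 0. 1a->1: no, aaabaaa/b meet in 1. Open state 2: 1a->2.
bb: 1b undefined. 1b->0: ok.
baa: 2a undefined. 2a->0: no, aaabaaa/bbbb meet in 0. 2a->1: ok.
bab: 2b undefined. 2b->0: no, aaabaaa/bababa meet in 2. 2b->1: no, aaabaaa/bababa meet in 2. 2b->2: no, aaabaaa/baaabb meet in 2. Open state 3: 2b->3.
baba: 3a undefined. 3a->0: no, aaabaaa/bababa meet in 2. 3a->1: ok.
baaabb: 3b undefined. 3b->0: ok.
All examples now run through 4 states with every (state, symbol) defined. Accept strings end in {2}, Reject strings end in {0,1}; accept={2}.

states=4 start=0 accept={2} delta: 0a->0 0b->1 1a->2 1b->0 2a->1 2b->3 3a->1 3b->0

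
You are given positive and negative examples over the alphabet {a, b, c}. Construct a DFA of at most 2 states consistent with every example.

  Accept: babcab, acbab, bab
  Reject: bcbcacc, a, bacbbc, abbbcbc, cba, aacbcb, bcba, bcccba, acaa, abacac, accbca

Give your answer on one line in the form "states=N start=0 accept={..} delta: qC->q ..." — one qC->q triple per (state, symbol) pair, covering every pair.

states=2 start=0 accept={1} delta: 0a->0 0b->1 0c->0 1a->0 1b->0 1c->1

Grow the machine one transition at a time. Run the examples from 0; the earliest place one falls off (shortest prefix, ties alphabetical) gets sent to the lowest-numbered state that keeps every Accept/Reject pair distinguishable — a pair clashes when both reach the same state with identical unread suffix — and to a fresh state only if none does.
a: 0a undefined. 0a->0: ok.
b: 0b undefined. 0b->0: no, bab/a meet in 0. Open state 1: 0b->1.
c: 0c undefined. 0c->0: ok.
ba: 1a undefined. 1a->0: ok.
bc: 1c undefined. 1c->0: no, babcab/aacbcb meet in 1. 1c->1: ok.
abb: 1b undefined. 1b->0: ok.
All examples now run through 2 states with every (state, symbol) defined. Accept strings end in {1}, Reject strings end in {0}; accept={1}.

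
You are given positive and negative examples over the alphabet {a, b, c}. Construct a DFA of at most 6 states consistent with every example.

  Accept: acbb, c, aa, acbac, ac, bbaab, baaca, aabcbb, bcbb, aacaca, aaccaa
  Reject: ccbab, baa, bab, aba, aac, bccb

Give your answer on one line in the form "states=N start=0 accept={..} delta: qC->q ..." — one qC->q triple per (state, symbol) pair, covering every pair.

states=5 start=0 accept={0,1,2} delta: 0a->1 0b->1 0c->0 1a->2 1b->2 1c->2 2a->3 2b->3 2c->4 3a->0 3b->0 3c->0 4a->0 4b->3 4c->0

Grow the machine one transition at a time. Run the examples from 0; the earliest place one falls off (shortest prefix, ties alphabetical) gets sent to the lowest-numbered state that keeps every Accept/Reject pair distinguishable — a pair clashes when both reach the same state with identical unread suffix — and to a fresh state only if none does.
a: 0a undefined. 0a->0: no, c/aac meet in 0 with "c" left. Open state 1: 0a->1.
b: 0b undefined. 0b->0: no, aa/baa meet in 1 with "a" left. 0b->1: ok.
c: 0c undefined. 0c->0: ok.
aa: 1a undefined. 1a->0: no, c/aac meet in 0. 1a->1: no, aa/baa meet in 1. Open state 2: 1a->2.
ab: 1b undefined. 1b->0: no, bbaab/ccbab meet in 2 with "b" left. 1b->1: no, aa/aba meet in 2. 1b->2: ok.
ac: 1c undefined. 1c->0: no, acbac/aac meet in 2 with "c" left. 1c->1: no, acbb/ccbab meet in 2 with "b" left. 1c->2: ok.
aab: 2b undefined. 2b->0: no, c/ccbab meet in 0. 2b->1: no, acbac/aac meet in 2 with "c" left. 2b->2: no, acbb/ccbab meet in 2. Open state 3: 2b->3.
aac: 2c undefined. 2c->0: no, c/aac meet in 0. 2c->1: no, aa/bccb meet in 2. 2c->2: no, aa/aac meet in 2. 2c->3: no, acbb/bccb meet in 3 with "b" left. Open state 4: 2c->4.
aba: 2a undefined. 2a->0: no, c/baa meet in 0. 2a->1: no, bbaab/ccbab meet in 3. 2a->2: no, aa/baa meet in 2. 2a->3: ok.
aabc: 3c undefined. 3c->0: ok.
aaca: 4a undefined. 4a->0: ok.
aacc: 4c undefined. 4c->0: ok.
acba: 3a undefined. 3a->0: ok.
acbb: 3b undefined. 3b->0: ok.
bccb: 4b undefined. 4b->0: no, acbb/bccb meet in 0. 4b->1: no, bbaab/bccb meet in 1. 4b->2: no, aa/bccb meet in 2. 4b->3: ok.
All examples now run through 5 states with every (state, symbol) defined. Accept strings end in {0,1,2}, Reject strings end in {3,4}; accept={0,1,2}.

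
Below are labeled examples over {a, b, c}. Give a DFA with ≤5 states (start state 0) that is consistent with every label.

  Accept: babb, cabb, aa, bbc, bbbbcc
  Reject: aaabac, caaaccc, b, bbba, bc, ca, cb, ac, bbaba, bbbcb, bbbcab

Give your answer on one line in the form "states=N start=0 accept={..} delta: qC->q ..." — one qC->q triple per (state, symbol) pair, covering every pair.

Fold the examples into a partial DFA from state 0: repeatedly fix the first undefined (state, symbol) met by the shortest-then-alphabetical prefix, trying targets in increasing order and rejecting any under which an Accept and a Reject string meet in one state with the same remainder; add a state when all current targets are rejected. Accepting states are where Accept strings end.
a: 0a undefined. 0a->0: ok.
b: 0b undefined. 0b->0: no, babb/b meet in 0. Open state 1: 0b->1.
c: 0c undefined. 0c->0: no, aa/caaaccc meet in 0. 0c->1: ok.
ba: 1a undefined. 1a->0: no, babb/cb meet in 1 with "b" left. 1a->1: ok.
bb: 1b undefined. 1b->0: no, babb/b meet in 1. 1b->1: no, babb/b meet in 1. Open state 2: 1b->2.
bc: 1c undefined. 1c->0: no, aa/aaabac meet in 0. 1c->1: ok.
bba: 2a undefined. 2a->0: ok.
bbb: 2b undefined. 2b->0: no, babb/bbba meet in 0. 2b->1: no, babb/aaabac meet in 1. 2b->2: no, babb/cb meet in 2. Open state 3: 2b->3.
bbc: 2c undefined. 2c->0: ok.
bbba: 3a undefined. 3a->0: no, aa/bbba meet in 0. 3a->1: ok.
bbbb: 3b undefined. 3b->0: no, bbbbcc/aaabac meet in 1. 3b->1: no, bbbbcc/aaabac meet in 1. 3b->2: no, bbbbcc/aaabac meet in 1. 3b->3: ok.
bbbc: 3c undefined. 3c->0: no, bbbbcc/aaabac meet in 1. 3c->1: no, bbbbcc/aaabac meet in 1. 3c->2: no, babb/bbbcb meet in 3. 3c->3: no, babb/bbbcb meet in 3. Open state 4: 3c->4.
bbbca: 4a undefined. 4a->0: ok.
bbbcb: 4b undefined. 4b->0: no, aa/bbbcb meet in 0. 4b->1: ok.
bbbbcc: 4c undefined. 4c->0: ok.
All examples now run through 5 states with every (state, symbol) defined. Accept strings end in {0,3}, Reject strings end in {1,2}; accept={0,3}.

states=5 start=0 accept={0,3} delta: 0a->0 0b->1 0c->1 1a->1 1b->2 1c->1 2a->0 2b->3 2c->0 3a->1 3b->3 3c->4 4a->0 4b->1 4c->0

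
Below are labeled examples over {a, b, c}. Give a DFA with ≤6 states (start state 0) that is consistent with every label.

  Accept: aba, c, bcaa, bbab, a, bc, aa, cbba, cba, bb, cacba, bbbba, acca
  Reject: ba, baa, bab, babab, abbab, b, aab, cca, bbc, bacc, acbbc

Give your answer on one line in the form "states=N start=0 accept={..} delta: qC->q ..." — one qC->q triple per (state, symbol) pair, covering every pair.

states=5 start=0 accept={0,1,4} delta: 0a->1 0b->2 0c->1 1a->0 1b->1 1c->2 2a->3 2b->4 2c->0 3a->2 3b->2 3c->1 4a->1 4b->1 4c->2

State merging on the prefix tree: take the shortest (then alphabetical) example prefix whose next move is undefined and point that move at state 0, else 1, else 2, ...; a target is out if some Accept/Reject pair would then sit in one state with the same input left (inseparable). If every existing state is out, open a new one.
a: 0a undefined. 0a->0: no, aba/ba meet in 0 with "ba" left. Open state 1: 0a->1.
b: 0b undefined. 0b->0: no, c/bbc meet in 0 with "c" left. 0b->1: no, a/b meet in 1. Open state 2: 0b->2.
c: 0c undefined. 0c->0: no, a/cca meet in 1. 0c->1: ok.
aa: 1a undefined. 1a->0: ok.
ab: 1b undefined. 1b->0: no, cbba/ba meet in 2 with "a" left. 1b->1: ok.
ac: 1c undefined. 1c->0: no, c/cca meet in 1. 1c->1: no, aba/cca meet in 0. 1c->2: ok.
ba: 2a undefined. 2a->0: no, aba/ba meet in 0. 2a->1: no, aba/baa meet in 0. 2a->2: no, bbab/babab meet in 2 with "bab" left. Open state 3: 2a->3.
bb: 2b undefined. 2b->0: no, c/bbc meet in 1. 2b->1: no, bbab/abbab meet in 2. 2b->2: no, bbab/bab meet in 3 with "b" left. 2b->3: no, bb/ba meet in 3. Open state 4: 2b->4.
bc: 2c undefined. 2c->0: ok.
baa: 3a undefined. 3a->0: no, aba/baa meet in 0. 3a->1: no, c/baa meet in 1. 3a->2: ok.
bab: 3b undefined. 3b->0: no, aba/bab meet in 0. 3b->1: no, c/bab meet in 1. 3b->2: ok.
bac: 3c undefined. 3c->0: no, c/bacc meet in 1. 3c->1: ok.
bba: 4a undefined. 4a->0: no, bbab/baa meet in 2. 4a->1: ok.
bbb: 4b undefined. 4b->0: no, c/acbbc meet in 1. 4b->1: ok.
bbc: 4c undefined. 4c->0: no, aba/bbc meet in 0. 4c->1: no, c/bbc meet in 1. 4c->2: ok.
All examples now run through 5 states with every (state, symbol) defined. Accept strings end in {0,1,4}, Reject strings end in {2,3}; accept={0,1,4}.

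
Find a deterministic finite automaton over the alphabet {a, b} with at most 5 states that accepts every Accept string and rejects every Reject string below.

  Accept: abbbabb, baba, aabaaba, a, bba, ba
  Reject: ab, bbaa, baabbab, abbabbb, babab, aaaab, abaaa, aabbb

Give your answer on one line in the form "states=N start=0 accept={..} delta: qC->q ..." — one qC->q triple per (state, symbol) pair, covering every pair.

states=5 start=0 accept={0,2} delta: 0a->0 0b->1 1a->2 1b->1 2a->3 2b->4 3a->1 3b->0 4a->0 4b->0

State merging on the prefix tree: take the shortest (then alphabetical) example prefix whose next move is undefined and point that move at state 0, else 1, else 2, ...; a target is out if some Accept/Reject pair would then sit in one state with the same input left (inseparable). If every existing state is out, open a new one.
a: 0a undefined. 0a->0: ok.
b: 0b undefined. 0b->0: no, abbbabb/ab meet in 0. Open state 1: 0b->1.
ba: 1a undefined. 1a->0: no, baba/abaaa meet in 0. 1a->1: no, ba/ab meet in 1. Open state 2: 1a->2.
bb: 1b undefined. 1b->0: no, a/bbaa meet in 0. 1b->1: ok.
baa: 2a undefined. 2a->0: no, a/bbaa meet in 0. 2a->1: no, aabaaba/abaaa meet in 2. 2a->2: no, bba/bbaa meet in 2. Open state 3: 2a->3.
bab: 2b undefined. 2b->0: no, abbbabb/ab meet in 1. 2b->1: no, abbbabb/ab meet in 1. 2b->2: no, abbbabb/abbabbb meet in 2. 2b->3: no, baba/abaaa meet in 3 with "a" left. Open state 4: 2b->4.
baab: 3b undefined. 3b->0: ok.
baba: 4a undefined. 4a->0: ok.
abaaa: 3a undefined. 3a->0: no, baba/abaaa meet in 0. 3a->1: ok.
abbabb: 4b undefined. 4b->0: ok.
All examples now run through 5 states with every (state, symbol) defined. Accept strings end in {0,2}, Reject strings end in {1,3,4}; accept={0,2}.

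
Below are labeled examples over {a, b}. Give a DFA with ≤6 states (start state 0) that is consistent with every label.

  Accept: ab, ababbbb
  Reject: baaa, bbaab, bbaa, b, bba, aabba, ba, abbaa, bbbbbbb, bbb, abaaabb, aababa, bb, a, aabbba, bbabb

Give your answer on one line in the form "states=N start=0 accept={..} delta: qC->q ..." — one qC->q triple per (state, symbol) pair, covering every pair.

State merging on the prefix tree: take the shortest (then alphabetical) example prefix whose next move is undefined and point that move at state 0, else 1, else 2, ...; a target is out if some Accept/Reject pair would then sit in one state with the same input left (inseparable). If every existing state is out, open a new one.
a: 0a undefined. 0a->0: no, ab/b meet in 0 with "b" left. Open state 1: 0a->1.
b: 0b undefined. 0b->0: ok.
aa: 1a undefined. 1a->0: ok.
ab: 1b undefined. 1b->0: no, ab/bbaab meet in 0. 1b->1: no, ab/baaa meet in 1. Open state 2: 1b->2.
aba: 2a undefined. 2a->0: no, ababbbb/bbaab meet in 0. 2a->1: ok.
abb: 2b undefined. 2b->0: no, ababbbb/bbaab meet in 0. 2b->1: no, ababbbb/baaa meet in 1. 2b->2: no, ab/abaaabb meet in 2. Open state 3: 2b->3.
abba: 3a undefined. 3a->0: ok.
ababbb: 3b undefined. 3b->0: no, ababbbb/bbaab meet in 0. 3b->1: ok.
All examples now run through 4 states with every (state, symbol) defined. Accept strings end in {2}, Reject strings end in {0,1,3}; accept={2}.

states=4 start=0 accept={2} delta: 0a->1 0b->0 1a->0 1b->2 2a->1 2b->3 3a->0 3b->1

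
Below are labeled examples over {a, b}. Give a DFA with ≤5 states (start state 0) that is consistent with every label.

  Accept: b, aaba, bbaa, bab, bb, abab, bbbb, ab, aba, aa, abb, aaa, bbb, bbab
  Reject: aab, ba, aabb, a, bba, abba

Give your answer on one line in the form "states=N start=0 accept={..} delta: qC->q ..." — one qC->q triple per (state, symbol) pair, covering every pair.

State merging on the prefix tree: take the shortest (then alphabetical) example prefix whose next move is undefined and point that move at state 0, else 1, else 2, ...; a target is out if some Accept/Reject pair would then sit in one state with the same input left (inseparable). If every existing state is out, open a new one.
a: 0a undefined. 0a->0: no, b/aab meet in 0 with "b" left. Open state 1: 0a->1.
b: 0b undefined. 0b->0: ok.
aa: 1a undefined. 1a->0: no, b/aab meet in 0. 1a->1: no, bbaa/ba meet in 1. Open state 2: 1a->2.
ab: 1b undefined. 1b->0: no, aba/ba meet in 1. 1b->1: no, bbaa/abba meet in 2. 1b->2: no, aaba/abba meet in 2 with "ba" left. Open state 3: 1b->3.
aaa: 2a undefined. 2a->0: ok.
aab: 2b undefined. 2b->0: no, b/aab meet in 0. 2b->1: no, bab/aabb meet in 3. 2b->2: no, bbaa/aab meet in 2. 2b->3: no, bab/aab meet in 3. Open state 4: 2b->4.
aba: 3a undefined. 3a->0: ok.
abb: 3b undefined. 3b->0: ok.
aaba: 4a undefined. 4a->0: ok.
aabb: 4b undefined. 4b->0: no, b/aabb meet in 0. 4b->1: ok.
All examples now run through 5 states with every (state, symbol) defined. Accept strings end in {0,2,3}, Reject strings end in {1,4}; accept={0,2,3}.

states=5 start=0 accept={0,2,3} delta: 0a->1 0b->0 1a->2 1b->3 2a->0 2b->4 3a->0 3b->0 4a->0 4b->1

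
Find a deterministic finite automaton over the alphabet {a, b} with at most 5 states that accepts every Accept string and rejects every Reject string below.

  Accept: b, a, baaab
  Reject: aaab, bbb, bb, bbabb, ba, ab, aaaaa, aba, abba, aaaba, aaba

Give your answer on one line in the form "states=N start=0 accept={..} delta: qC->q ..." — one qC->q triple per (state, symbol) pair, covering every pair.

State merging on the prefix tree: take the shortest (then alphabetical) example prefix whose next move is undefined and point that move at state 0, else 1, else 2, ...; a target is out if some Accept/Reject pair would then sit in one state with the same input left (inseparable). If every existing state is out, open a new one.
a: 0a undefined. 0a->0: no, b/aaab meet in 0 with "b" left. Open state 1: 0a->1.
b: 0b undefined. 0b->0: no, b/bbb meet in 0. 0b->1: ok.
aa: 1a undefined. 1a->0: no, b/aaaaa meet in 1. 1a->1: no, b/ba meet in 1. Open state 2: 1a->2.
ab: 1b undefined. 1b->0: no, b/bbb meet in 1. 1b->1: no, b/bbb meet in 1. 1b->2: ok.
aaa: 2a undefined. 2a->0: no, b/aaab meet in 1. 2a->1: no, b/aaaaa meet in 1. 2a->2: no, baaab/aaab meet in 2 with "b" left. Open state 3: 2a->3.
aab: 2b undefined. 2b->0: no, b/abba meet in 1. 2b->1: no, b/bbb meet in 1. 2b->2: ok.
aaaa: 3a undefined. 3a->0: no, b/aaaaa meet in 1. 3a->1: no, baaab/bbb meet in 2. 3a->2: no, baaab/bbb meet in 2. 3a->3: no, baaab/aaab meet in 3 with "b" left. Open state 4: 3a->4.
aaab: 3b undefined. 3b->0: no, b/bbabb meet in 1. 3b->1: no, b/aaab meet in 1. 3b->2: ok.
aaaaa: 4a undefined. 4a->0: ok.
baaab: 4b undefined. 4b->0: no, baaab/aaaaa meet in 0. 4b->1: ok.
All examples now run through 5 states with every (state, symbol) defined. Accept strings end in {1}, Reject strings end in {0,2,3}; accept={1}.

states=5 start=0 accept={1} delta: 0a->1 0b->1 1a->2 1b->2 2a->3 2b->2 3a->4 3b->2 4a->0 4b->1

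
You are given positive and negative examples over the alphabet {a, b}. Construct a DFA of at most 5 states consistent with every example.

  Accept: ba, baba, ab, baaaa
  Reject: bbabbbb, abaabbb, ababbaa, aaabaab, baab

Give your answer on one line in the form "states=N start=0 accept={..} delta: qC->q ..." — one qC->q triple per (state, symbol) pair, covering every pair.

State merging on the prefix tree: take the shortest (then alphabetical) example prefix whose next move is undefined and point that move at state 0, else 1, else 2, ...; a target is out if some Accept/Reject pair would then sit in one state with the same input left (inseparable). If every existing state is out, open a new one.
a: 0a undefined. 0a->0: ok.
b: 0b undefined. 0b->0: no, ba/bbabbbb meet in 0. Open state 1: 0b->1.
ba: 1a undefined. 1a->0: no, ab/aaabaab meet in 1. 1a->1: ok.
bb: 1b undefined. 1b->0: no, ba/ababbaa meet in 1. 1b->1: no, ba/bbabbbb meet in 1. Open state 2: 1b->2.
bba: 2a undefined. 2a->0: ok.
ababb: 2b undefined. 2b->0: no, ba/bbabbbb meet in 1. 2b->1: no, ba/ababbaa meet in 1. 2b->2: no, baba/ababbaa meet in 0. Open state 3: 2b->3.
ababba: 3a undefined. 3a->0: no, baba/ababbaa meet in 0. 3a->1: no, ba/ababbaa meet in 1. 3a->2: no, baba/ababbaa meet in 0. 3a->3: ok.
abaabbb: 3b undefined. 3b->0: no, baba/bbabbbb meet in 0. 3b->1: no, ba/bbabbbb meet in 1. 3b->2: ok.
All examples now run through 4 states with every (state, symbol) defined. Accept strings end in {0,1}, Reject strings end in {2,3}; accept={0,1}.

states=4 start=0 accept={0,1} delta: 0a->0 0b->1 1a->1 1b->2 2a->0 2b->3 3a->3 3b->2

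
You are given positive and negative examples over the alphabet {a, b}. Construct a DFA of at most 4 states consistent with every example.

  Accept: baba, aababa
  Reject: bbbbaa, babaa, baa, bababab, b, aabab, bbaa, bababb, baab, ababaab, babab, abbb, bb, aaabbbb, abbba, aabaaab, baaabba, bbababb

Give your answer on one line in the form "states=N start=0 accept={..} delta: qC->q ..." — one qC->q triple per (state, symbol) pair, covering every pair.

states=4 start=0 accept={3} delta: 0a->0 0b->1 1a->1 1b->2 2a->3 2b->0 3a->0 3b->0

Fold the examples into a partial DFA from state 0: repeatedly fix the first undefined (state, symbol) met by the shortest-then-alphabetical prefix, trying targets in increasing order and rejecting any under which an Accept and a Reject string meet in one state with the same remainder; add a state when all current targets are rejected. Accepting states are where Accept strings end.
a: 0a undefined. 0a->0: ok.
b: 0b undefined. 0b->0: no, baba/bbbbaa meet in 0. Open state 1: 0b->1.
ba: 1a undefined. 1a->0: no, baba/babaa meet in 0. 1a->1: ok.
bb: 1b undefined. 1b->0: no, baba/bbbbaa meet in 0. 1b->1: no, baba/bbbbaa meet in 1. Open state 2: 1b->2.
bba: 2a undefined. 2a->0: no, baba/babaa meet in 0. 2a->1: no, baba/babaa meet in 1. 2a->2: no, baba/babaa meet in 2. Open state 3: 2a->3.
bbb: 2b undefined. 2b->0: ok.
bbaa: 3a undefined. 3a->0: ok.
bbab: 3b undefined. 3b->0: ok.
All examples now run through 4 states with every (state, symbol) defined. Accept strings end in {3}, Reject strings end in {0,1,2}; accept={3}.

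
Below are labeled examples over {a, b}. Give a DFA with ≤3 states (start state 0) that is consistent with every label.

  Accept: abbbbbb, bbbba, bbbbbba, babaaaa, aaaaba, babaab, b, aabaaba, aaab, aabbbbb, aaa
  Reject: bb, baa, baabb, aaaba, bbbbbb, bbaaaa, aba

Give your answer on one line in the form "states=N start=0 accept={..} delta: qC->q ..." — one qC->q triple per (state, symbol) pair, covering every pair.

Fold the examples into a partial DFA from state 0: repeatedly fix the first undefined (state, symbol) met by the shortest-then-alphabetical prefix, trying targets in increasing order and rejecting any under which an Accept and a Reject string meet in one state with the same remainder; add a state when all current targets are rejected. Accepting states are where Accept strings end.
a: 0a undefined. 0a->0: no, abbbbbb/bbbbbb meet in 0 with "bbbbbb" left. Open state 1: 0a->1.
b: 0b undefined. 0b->0: no, b/bb meet in 0. 0b->1: no, aaa/baa meet in 1 with "aa" left. Open state 2: 0b->2.
aa: 1a undefined. 1a->0: ok.
ab: 1b undefined. 1b->0: no, aaa/aaaba meet in 1. 1b->1: ok.
ba: 2a undefined. 2a->0: no, abbbbbb/baa meet in 1. 2a->1: ok.
bb: 2b undefined. 2b->0: ok.
All examples now run through 3 states with every (state, symbol) defined. Accept strings end in {1,2}, Reject strings end in {0}; accept={1,2}.

states=3 start=0 accept={1,2} delta: 0a->1 0b->2 1a->0 1b->1 2a->1 2b->0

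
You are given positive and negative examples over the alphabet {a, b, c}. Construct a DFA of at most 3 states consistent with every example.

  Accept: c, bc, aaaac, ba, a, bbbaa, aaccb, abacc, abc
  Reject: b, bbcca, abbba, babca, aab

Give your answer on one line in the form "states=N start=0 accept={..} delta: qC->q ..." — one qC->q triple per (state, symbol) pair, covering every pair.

states=3 start=0 accept={0,2} delta: 0a->0 0b->1 0c->2 1a->0 1b->2 1c->2 2a->1 2b->2 2c->2

Fold the examples into a partial DFA from state 0: repeatedly fix the first undefined (state, symbol) met by the shortest-then-alphabetical prefix, trying targets in increasing order and rejecting any under which an Accept and a Reject string meet in one state with the same remainder; add a state when all current targets are rejected. Accepting states are where Accept strings end.
a: 0a undefined. 0a->0: ok.
b: 0b undefined. 0b->0: no, ba/b meet in 0. Open state 1: 0b->1.
c: 0c undefined. 0c->0: no, aaccb/b meet in 1. 0c->1: no, c/b meet in 1. Open state 2: 0c->2.
ba: 1a undefined. 1a->0: ok.
bb: 1b undefined. 1b->0: no, ba/abbba meet in 0. 1b->1: no, ba/abbba meet in 0. 1b->2: ok.
bc: 1c undefined. 1c->0: no, bc/babca meet in 0. 1c->1: no, bc/b meet in 1. 1c->2: ok.
bbb: 2b undefined. 2b->0: no, ba/abbba meet in 0. 2b->1: no, ba/abbba meet in 0. 2b->2: ok.
bbc: 2c undefined. 2c->0: no, aaccb/b meet in 1. 2c->1: no, abacc/b meet in 1. 2c->2: ok.
bbba: 2a undefined. 2a->0: no, ba/bbcca meet in 0. 2a->1: ok.
All examples now run through 3 states with every (state, symbol) defined. Accept strings end in {0,2}, Reject strings end in {1}; accept={0,2}.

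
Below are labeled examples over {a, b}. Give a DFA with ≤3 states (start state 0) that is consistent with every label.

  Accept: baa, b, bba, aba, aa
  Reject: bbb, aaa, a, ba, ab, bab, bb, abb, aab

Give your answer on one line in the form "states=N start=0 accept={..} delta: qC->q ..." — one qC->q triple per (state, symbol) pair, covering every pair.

State merging on the prefix tree: take the shortest (then alphabetical) example prefix whose next move is undefined and point that move at state 0, else 1, else 2, ...; a target is out if some Accept/Reject pair would then sit in one state with the same input left (inseparable). If every existing state is out, open a new one.
a: 0a undefined. 0a->0: no, b/ab meet in 0 with "b" left. Open state 1: 0a->1.
b: 0b undefined. 0b->0: no, b/bbb meet in 0. 0b->1: no, baa/aaa meet in 1 with "aa" left. Open state 2: 0b->2.
aa: 1a undefined. 1a->0: no, b/aab meet in 2. 1a->1: no, aa/aaa meet in 1. 1a->2: ok.
ab: 1b undefined. 1b->0: no, b/abb meet in 2. 1b->1: ok.
ba: 2a undefined. 2a->0: no, baa/a meet in 1. 2a->1: ok.
bb: 2b undefined. 2b->0: no, baa/bbb meet in 2. 2b->1: ok.
All examples now run through 3 states with every (state, symbol) defined. Accept strings end in {2}, Reject strings end in {1}; accept={2}.

states=3 start=0 accept={2} delta: 0a->1 0b->2 1a->2 1b->1 2a->1 2b->1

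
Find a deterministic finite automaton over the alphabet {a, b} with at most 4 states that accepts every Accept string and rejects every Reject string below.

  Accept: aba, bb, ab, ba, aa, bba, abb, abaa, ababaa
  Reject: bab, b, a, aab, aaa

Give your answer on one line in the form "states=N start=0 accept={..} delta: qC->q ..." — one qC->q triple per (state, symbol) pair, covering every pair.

Fold the examples into a partial DFA from state 0: repeatedly fix the first undefined (state, symbol) met by the shortest-then-alphabetical prefix, trying targets in increasing order and rejecting any under which an Accept and a Reject string meet in one state with the same remainder; add a state when all current targets are rejected. Accepting states are where Accept strings end.
a: 0a undefined. 0a->0: no, ab/b meet in 0 with "b" left. Open state 1: 0a->1.
b: 0b undefined. 0b->0: no, bb/b meet in 0. 0b->1: ok.
aa: 1a undefined. 1a->0: ok.
ab: 1b undefined. 1b->0: no, aba/bab meet in 1. 1b->1: no, bb/bab meet in 1. Open state 2: 1b->2.
aba: 2a undefined. 2a->0: no, abaa/bab meet in 1. 2a->1: no, aba/bab meet in 1. 2a->2: ok.
abb: 2b undefined. 2b->0: ok.
All examples now run through 3 states with every (state, symbol) defined. Accept strings end in {0,2}, Reject strings end in {1}; accept={0,2}.

states=3 start=0 accept={0,2} delta: 0a->1 0b->1 1a->0 1b->2 2a->2 2b->0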